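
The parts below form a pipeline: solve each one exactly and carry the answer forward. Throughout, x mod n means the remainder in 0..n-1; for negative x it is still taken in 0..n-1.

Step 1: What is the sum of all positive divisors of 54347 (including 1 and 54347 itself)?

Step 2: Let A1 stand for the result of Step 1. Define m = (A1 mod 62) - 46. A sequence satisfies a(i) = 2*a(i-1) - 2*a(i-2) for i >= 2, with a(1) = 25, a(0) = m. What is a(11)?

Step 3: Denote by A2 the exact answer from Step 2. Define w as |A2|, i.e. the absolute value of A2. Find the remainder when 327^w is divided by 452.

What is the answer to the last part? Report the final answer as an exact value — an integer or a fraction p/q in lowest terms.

Step 1: 54347 is prime, so its only divisors are 1 and 54347; sigma = 1 + 54347 = 54348; answer 54348
Step 2: A1 = 54348; m = -10; a(2) = 2*(25) - 2*(-10) = 70; iterating: a(2)=70, a(3)=90, a(4)=40, a(5)=-100, a(6)=-280, a(7)=-360, a(8)=-160, a(9)=400, a(10)=1120, a(11)=1440; answer 1440
Step 3: A2 = 1440; w = 1440; squarings mod 452: 327^1=327, 327^2=257, 327^4=57, 327^8=85, 327^16=445, 327^32=49, 327^64=141, 327^128=445, 327^256=49, 327^512=141, 327^1024=445; 327^1440 = 327^32 * 327^128 * 327^256 * 327^1024 = 129 (mod 452); answer 129

129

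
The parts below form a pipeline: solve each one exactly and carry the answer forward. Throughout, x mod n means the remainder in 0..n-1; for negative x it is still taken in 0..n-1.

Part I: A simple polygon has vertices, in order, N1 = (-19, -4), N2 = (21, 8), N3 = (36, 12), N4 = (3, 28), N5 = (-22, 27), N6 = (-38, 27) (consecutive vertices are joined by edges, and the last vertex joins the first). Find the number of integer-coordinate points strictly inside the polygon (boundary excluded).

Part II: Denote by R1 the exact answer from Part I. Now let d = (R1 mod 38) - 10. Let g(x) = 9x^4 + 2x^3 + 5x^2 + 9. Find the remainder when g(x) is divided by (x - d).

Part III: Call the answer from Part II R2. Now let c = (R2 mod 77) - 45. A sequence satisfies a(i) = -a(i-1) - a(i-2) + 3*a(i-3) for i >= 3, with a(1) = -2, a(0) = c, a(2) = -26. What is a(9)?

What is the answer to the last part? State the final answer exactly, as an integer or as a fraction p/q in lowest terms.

Part I: cross terms: (-19*8 - 21*-4)=-68, (21*12 - 36*8)=-36, (36*28 - 3*12)=972, (3*27 - -22*28)=697, (-22*27 - -38*27)=432, (-38*-4 - -19*27)=665; twice the area = |2662| = 2662; area = 1331; boundary points = 4 + 1 + 1 + 1 + 16 + 1 = 24; strictly interior points = area - boundary/2 + 1 = 1320; answer 1320
Part II: R1 = 1320; d = 18; remainder = value at the root: 9*(18)^4 + 2*(18)^3 + 5*(18)^2 + 9 = (944784) + (11664) + (1620) + (9) = 958077; answer 958077
Part III: R2 = 958077; c = -2; a(3) = -1*(-26) - 1*(-2) + 3*(-2) = 22; iterating: a(3)=22, a(4)=-2, a(5)=-98, a(6)=166, a(7)=-74, a(8)=-386, a(9)=958; answer 958

958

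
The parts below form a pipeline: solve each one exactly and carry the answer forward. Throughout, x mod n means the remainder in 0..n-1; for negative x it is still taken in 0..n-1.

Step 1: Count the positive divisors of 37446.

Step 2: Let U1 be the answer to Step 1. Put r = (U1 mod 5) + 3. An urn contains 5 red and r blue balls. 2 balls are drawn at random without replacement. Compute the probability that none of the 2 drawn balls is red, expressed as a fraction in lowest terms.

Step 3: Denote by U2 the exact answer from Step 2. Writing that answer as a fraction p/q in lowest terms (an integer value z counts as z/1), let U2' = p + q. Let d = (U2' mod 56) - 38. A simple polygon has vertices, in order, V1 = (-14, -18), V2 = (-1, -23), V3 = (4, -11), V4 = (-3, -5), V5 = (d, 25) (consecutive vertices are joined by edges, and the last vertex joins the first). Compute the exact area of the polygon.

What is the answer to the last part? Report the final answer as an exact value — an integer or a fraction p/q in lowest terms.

Step 1: 37446 = 2 * 3 * 79^2; number of divisors = (1+1) * (1+1) * (2+1) = 12; answer 12
Step 2: U1 = 12; r = 5; total draws C(10,2) = 45; favorable C(5,2) = 10; P = 2/9; answer 2/9
Step 3: U2 = 2/9; threaded value p + q = 11; d = -27; cross terms: (-14*-23 - -1*-18)=304, (-1*-11 - 4*-23)=103, (4*-5 - -3*-11)=-53, (-3*25 - -27*-5)=-210, (-27*-18 - -14*25)=836; twice the area = |980| = 980; area = 490; answer 490

490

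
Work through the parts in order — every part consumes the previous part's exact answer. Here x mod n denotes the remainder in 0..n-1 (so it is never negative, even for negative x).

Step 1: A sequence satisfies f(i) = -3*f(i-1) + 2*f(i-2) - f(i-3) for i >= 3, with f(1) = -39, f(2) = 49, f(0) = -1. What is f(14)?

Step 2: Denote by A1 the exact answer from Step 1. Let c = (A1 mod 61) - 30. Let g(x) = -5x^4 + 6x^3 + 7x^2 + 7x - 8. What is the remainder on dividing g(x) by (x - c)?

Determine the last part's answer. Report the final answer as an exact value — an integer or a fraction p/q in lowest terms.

-764

Step 1: f(3) = -3*(49) + 2*(-39) - 1*(-1) = -224; iterating: f(3)=-224, f(4)=809, f(5)=-2924, f(6)=10614, f(7)=-38499, f(8)=139649, f(9)=-506559, f(10)=1837474, f(11)=-6665189, f(12)=24177074, f(13)=-87699074, f(14)=318116559; answer 318116559
Step 2: A1 = 318116559; c = 4; remainder = value at the root: -5*(4)^4 + 6*(4)^3 + 7*(4)^2 + 7*(4)^1 - 8 = (-1280) + (384) + (112) + (28) + (-8) = -764; answer -764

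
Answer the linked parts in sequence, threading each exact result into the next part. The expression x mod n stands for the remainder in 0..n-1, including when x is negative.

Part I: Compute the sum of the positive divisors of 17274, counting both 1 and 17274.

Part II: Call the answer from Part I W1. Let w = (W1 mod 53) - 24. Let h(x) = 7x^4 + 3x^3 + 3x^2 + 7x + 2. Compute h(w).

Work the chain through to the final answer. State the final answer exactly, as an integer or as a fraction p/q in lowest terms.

1097062

Part I: 17274 = 2 * 3 * 2879; sigma = (1 + 2) * (1 + 3) * (1 + 2879) = 3 * 4 * 2880 = 34560; answer 34560
Part II: W1 = 34560; w = -20; 7*(-20)^4 + 3*(-20)^3 + 3*(-20)^2 + 7*(-20)^1 + 2 = (1120000) + (-24000) + (1200) + (-140) + (2) = 1097062; answer 1097062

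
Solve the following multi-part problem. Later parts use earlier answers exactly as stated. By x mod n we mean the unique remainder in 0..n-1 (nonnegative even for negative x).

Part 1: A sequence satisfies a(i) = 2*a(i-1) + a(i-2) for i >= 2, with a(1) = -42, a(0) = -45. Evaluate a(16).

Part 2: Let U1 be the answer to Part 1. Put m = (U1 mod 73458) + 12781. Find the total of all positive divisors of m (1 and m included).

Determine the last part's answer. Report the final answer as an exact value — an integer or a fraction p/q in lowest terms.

56160

Part 1: a(2) = 2*(-42) + 1*(-45) = -129; iterating: a(2)=-129, a(3)=-300, a(4)=-729, a(5)=-1758, a(6)=-4245, a(7)=-10248, a(8)=-24741, a(9)=-59730, a(10)=-144201, a(11)=-348132, a(12)=-840465, a(13)=-2029062, a(14)=-4898589, a(15)=-11826240, a(16)=-28551069; answer -28551069
Part 2: U1 = -28551069; m = 36874; 36874 = 2 * 103 * 179; sigma = (1 + 2) * (1 + 103) * (1 + 179) = 3 * 104 * 180 = 56160; answer 56160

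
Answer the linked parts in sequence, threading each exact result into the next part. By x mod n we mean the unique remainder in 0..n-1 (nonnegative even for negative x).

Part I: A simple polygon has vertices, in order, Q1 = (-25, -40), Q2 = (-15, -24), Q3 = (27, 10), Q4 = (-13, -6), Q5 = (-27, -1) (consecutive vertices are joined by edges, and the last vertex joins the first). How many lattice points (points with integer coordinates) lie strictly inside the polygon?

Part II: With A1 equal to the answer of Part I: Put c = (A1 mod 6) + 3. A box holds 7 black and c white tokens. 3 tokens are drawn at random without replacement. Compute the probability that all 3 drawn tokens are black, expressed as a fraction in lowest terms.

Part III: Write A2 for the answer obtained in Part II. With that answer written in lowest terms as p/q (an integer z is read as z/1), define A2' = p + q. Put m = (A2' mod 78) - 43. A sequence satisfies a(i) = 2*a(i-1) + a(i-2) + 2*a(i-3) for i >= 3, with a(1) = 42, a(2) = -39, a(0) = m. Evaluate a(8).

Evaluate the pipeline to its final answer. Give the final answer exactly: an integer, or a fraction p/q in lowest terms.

Part I: cross terms: (-25*-24 - -15*-40)=0, (-15*10 - 27*-24)=498, (27*-6 - -13*10)=-32, (-13*-1 - -27*-6)=-149, (-27*-40 - -25*-1)=1055; twice the area = |1372| = 1372; area = 686; boundary points = 2 + 2 + 8 + 1 + 1 = 14; strictly interior points = area - boundary/2 + 1 = 680; answer 680
Part II: A1 = 680; c = 5; total draws C(12,3) = 220; favorable C(7,3) = 35; P = 7/44; answer 7/44
Part III: A2 = 7/44; threaded value p + q = 51; m = 8; a(3) = 2*(-39) + 1*(42) + 2*(8) = -20; iterating: a(3)=-20, a(4)=5, a(5)=-88, a(6)=-211, a(7)=-500, a(8)=-1387; answer -1387

-1387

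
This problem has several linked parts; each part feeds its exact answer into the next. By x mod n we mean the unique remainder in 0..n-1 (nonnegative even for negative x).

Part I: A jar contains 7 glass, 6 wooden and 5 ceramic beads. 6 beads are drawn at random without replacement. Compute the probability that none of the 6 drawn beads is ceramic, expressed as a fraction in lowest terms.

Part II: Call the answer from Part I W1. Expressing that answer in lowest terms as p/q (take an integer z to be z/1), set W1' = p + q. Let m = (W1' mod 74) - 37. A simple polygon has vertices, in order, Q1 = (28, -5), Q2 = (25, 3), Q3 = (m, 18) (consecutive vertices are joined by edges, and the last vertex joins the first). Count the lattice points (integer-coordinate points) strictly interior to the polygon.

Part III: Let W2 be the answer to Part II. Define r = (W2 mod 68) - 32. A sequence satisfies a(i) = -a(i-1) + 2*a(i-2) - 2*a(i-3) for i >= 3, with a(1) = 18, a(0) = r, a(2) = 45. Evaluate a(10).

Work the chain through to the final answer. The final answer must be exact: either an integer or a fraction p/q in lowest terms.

-2429

Part I: total draws C(18,6) = 18564; favorable C(13,6) = 1716; P = 11/119; answer 11/119
Part II: W1 = 11/119; threaded value p + q = 130; m = 19; cross terms: (28*3 - 25*-5)=209, (25*18 - 19*3)=393, (19*-5 - 28*18)=-599; twice the area = |3| = 3; area = 3/2; boundary points = 1 + 3 + 1 = 5; strictly interior points = area - boundary/2 + 1 = 0; answer 0
Part III: W2 = 0; r = -32; a(3) = -1*(45) + 2*(18) - 2*(-32) = 55; iterating: a(3)=55, a(4)=-1, a(5)=21, a(6)=-133, a(7)=177, a(8)=-485, a(9)=1105, a(10)=-2429; answer -2429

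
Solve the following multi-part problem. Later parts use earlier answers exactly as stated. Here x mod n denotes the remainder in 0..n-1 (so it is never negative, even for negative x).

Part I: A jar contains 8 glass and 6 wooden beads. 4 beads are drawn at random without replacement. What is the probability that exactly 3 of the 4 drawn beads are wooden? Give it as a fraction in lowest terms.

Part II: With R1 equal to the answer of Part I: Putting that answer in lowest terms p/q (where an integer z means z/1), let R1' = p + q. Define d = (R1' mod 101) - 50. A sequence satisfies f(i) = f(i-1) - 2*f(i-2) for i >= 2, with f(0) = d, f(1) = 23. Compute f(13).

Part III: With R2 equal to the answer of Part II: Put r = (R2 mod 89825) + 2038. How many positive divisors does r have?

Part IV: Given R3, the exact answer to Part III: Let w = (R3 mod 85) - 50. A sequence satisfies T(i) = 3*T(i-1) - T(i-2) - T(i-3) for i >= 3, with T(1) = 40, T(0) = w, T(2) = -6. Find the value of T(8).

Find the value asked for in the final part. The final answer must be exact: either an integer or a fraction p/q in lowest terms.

Part I: total draws C(14,4) = 1001; favorable C(6,3)*C(8,1) = 160; P = 160/1001; answer 160/1001
Part II: R1 = 160/1001; threaded value p + q = 1161; d = 0; f(2) = 1*(23) - 2*(0) = 23; iterating: f(2)=23, f(3)=-23, f(4)=-69, f(5)=-23, f(6)=115, f(7)=161, f(8)=-69, f(9)=-391, f(10)=-253, f(11)=529, f(12)=1035, f(13)=-23; answer -23
Part III: R2 = -23; r = 91840; 91840 = 2^6 * 5 * 7 * 41; number of divisors = (6+1) * (1+1) * (1+1) * (1+1) = 56; answer 56
Part IV: R3 = 56; w = 6; T(3) = 3*(-6) - 1*(40) - 1*(6) = -64; iterating: T(3)=-64, T(4)=-226, T(5)=-608, T(6)=-1534, T(7)=-3768, T(8)=-9162; answer -9162

-9162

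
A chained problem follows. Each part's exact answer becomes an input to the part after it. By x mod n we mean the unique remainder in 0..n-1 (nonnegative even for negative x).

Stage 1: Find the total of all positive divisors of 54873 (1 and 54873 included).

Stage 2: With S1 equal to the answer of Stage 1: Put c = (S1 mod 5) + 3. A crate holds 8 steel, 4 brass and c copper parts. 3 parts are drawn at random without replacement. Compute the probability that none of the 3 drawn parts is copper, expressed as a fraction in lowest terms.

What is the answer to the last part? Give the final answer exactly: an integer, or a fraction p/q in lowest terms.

Stage 1: 54873 = 3^2 * 7 * 13 * 67; sigma = (1 + 3 + 9) * (1 + 7) * (1 + 13) * (1 + 67) = 13 * 8 * 14 * 68 = 99008; answer 99008
Stage 2: S1 = 99008; c = 6; total draws C(18,3) = 816; favorable C(12,3) = 220; P = 55/204; answer 55/204

55/204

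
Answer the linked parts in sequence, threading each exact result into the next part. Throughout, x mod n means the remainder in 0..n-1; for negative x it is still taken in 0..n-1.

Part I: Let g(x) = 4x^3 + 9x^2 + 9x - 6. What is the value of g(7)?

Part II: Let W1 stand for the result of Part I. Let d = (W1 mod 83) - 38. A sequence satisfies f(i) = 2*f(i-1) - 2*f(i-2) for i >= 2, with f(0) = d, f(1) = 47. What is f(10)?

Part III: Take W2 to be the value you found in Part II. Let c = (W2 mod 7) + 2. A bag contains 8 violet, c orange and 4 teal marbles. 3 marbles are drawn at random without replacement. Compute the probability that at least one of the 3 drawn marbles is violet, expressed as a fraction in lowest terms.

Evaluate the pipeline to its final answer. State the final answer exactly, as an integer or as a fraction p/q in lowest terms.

Part I: 4*(7)^3 + 9*(7)^2 + 9*(7)^1 - 6 = (1372) + (441) + (63) + (-6) = 1870; answer 1870
Part II: W1 = 1870; d = 6; f(2) = 2*(47) - 2*(6) = 82; iterating: f(2)=82, f(3)=70, f(4)=-24, f(5)=-188, f(6)=-328, f(7)=-280, f(8)=96, f(9)=752, f(10)=1312; answer 1312
Part III: W2 = 1312; c = 5; total draws C(17,3) = 680; complement C(9,3) = 84; favorable 680 - 84 = 596; P = 149/170; answer 149/170

149/170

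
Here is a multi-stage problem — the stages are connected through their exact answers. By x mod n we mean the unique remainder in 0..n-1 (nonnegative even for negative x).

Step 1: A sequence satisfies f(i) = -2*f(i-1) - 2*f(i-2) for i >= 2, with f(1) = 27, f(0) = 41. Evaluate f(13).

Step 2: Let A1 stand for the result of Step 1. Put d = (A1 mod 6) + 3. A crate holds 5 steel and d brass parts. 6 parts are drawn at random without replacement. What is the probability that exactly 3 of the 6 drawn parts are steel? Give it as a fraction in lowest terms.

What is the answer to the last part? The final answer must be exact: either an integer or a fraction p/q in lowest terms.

Step 1: f(2) = -2*(27) - 2*(41) = -136; iterating: f(2)=-136, f(3)=218, f(4)=-164, f(5)=-108, f(6)=544, f(7)=-872, f(8)=656, f(9)=432, f(10)=-2176, f(11)=3488, f(12)=-2624, f(13)=-1728; answer -1728
Step 2: A1 = -1728; d = 3; total draws C(8,6) = 28; favorable C(5,3)*C(3,3) = 10; P = 5/14; answer 5/14

5/14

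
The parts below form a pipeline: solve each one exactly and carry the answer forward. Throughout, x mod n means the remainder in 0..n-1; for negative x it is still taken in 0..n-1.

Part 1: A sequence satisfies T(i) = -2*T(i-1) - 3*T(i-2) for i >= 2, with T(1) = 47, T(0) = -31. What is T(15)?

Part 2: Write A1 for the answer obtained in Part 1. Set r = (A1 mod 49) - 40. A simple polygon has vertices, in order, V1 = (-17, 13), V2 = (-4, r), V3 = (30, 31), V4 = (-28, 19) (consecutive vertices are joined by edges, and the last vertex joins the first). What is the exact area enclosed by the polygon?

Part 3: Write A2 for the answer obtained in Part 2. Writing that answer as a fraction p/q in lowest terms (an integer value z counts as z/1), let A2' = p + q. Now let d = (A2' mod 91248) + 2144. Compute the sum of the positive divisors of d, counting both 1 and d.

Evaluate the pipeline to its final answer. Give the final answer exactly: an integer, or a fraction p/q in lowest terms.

4608

Part 1: T(2) = -2*(47) - 3*(-31) = -1; iterating: T(2)=-1, T(3)=-139, T(4)=281, T(5)=-145, T(6)=-553, T(7)=1541, T(8)=-1423, T(9)=-1777, T(10)=7823, T(11)=-10315, T(12)=-2839, T(13)=36623, T(14)=-64729, T(15)=19589; answer 19589
Part 2: A1 = 19589; r = -2; cross terms: (-17*-2 - -4*13)=86, (-4*31 - 30*-2)=-64, (30*19 - -28*31)=1438, (-28*13 - -17*19)=-41; twice the area = |1419| = 1419; area = 1419/2; answer 1419/2
Part 3: A2 = 1419/2; threaded value p + q = 1421; d = 3565; 3565 = 5 * 23 * 31; sigma = (1 + 5) * (1 + 23) * (1 + 31) = 6 * 24 * 32 = 4608; answer 4608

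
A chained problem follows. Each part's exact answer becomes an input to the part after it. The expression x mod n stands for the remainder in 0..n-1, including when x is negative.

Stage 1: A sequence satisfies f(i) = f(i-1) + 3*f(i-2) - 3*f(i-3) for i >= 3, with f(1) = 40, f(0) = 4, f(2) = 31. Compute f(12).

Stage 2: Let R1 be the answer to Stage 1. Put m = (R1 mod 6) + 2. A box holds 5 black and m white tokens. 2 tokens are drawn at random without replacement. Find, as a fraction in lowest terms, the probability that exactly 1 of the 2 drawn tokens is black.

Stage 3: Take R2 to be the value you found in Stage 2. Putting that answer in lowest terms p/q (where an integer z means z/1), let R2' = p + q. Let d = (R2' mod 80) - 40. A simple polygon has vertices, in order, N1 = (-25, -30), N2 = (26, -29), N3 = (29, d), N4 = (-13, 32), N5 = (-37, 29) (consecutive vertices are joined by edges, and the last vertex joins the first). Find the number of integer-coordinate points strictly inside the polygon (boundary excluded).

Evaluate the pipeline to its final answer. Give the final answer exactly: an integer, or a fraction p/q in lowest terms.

2506

Stage 1: f(3) = 1*(31) + 3*(40) - 3*(4) = 139; iterating: f(3)=139, f(4)=112, f(5)=436, f(6)=355, f(7)=1327, f(8)=1084, f(9)=4000, f(10)=3271, f(11)=12019, f(12)=9832; answer 9832
Stage 2: R1 = 9832; m = 6; total draws C(11,2) = 55; favorable C(5,1)*C(6,1) = 30; P = 6/11; answer 6/11
Stage 3: R2 = 6/11; threaded value p + q = 17; d = -23; cross terms: (-25*-29 - 26*-30)=1505, (26*-23 - 29*-29)=243, (29*32 - -13*-23)=629, (-13*29 - -37*32)=807, (-37*-30 - -25*29)=1835; twice the area = |5019| = 5019; area = 5019/2; boundary points = 1 + 3 + 1 + 3 + 1 = 9; strictly interior points = area - boundary/2 + 1 = 2506; answer 2506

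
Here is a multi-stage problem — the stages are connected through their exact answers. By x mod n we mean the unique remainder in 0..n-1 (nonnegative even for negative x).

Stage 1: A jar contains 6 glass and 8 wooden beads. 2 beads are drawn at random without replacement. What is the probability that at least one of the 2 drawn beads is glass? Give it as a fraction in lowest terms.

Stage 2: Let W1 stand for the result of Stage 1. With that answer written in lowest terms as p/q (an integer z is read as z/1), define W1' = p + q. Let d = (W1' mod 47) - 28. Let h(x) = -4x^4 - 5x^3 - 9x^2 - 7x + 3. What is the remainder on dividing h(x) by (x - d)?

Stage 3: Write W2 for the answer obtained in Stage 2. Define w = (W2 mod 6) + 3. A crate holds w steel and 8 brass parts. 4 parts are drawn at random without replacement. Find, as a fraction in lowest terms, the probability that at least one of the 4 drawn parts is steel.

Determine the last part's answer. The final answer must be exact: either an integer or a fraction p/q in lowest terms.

133/143

Stage 1: total draws C(14,2) = 91; complement C(8,2) = 28; favorable 91 - 28 = 63; P = 9/13; answer 9/13
Stage 2: W1 = 9/13; threaded value p + q = 22; d = -6; remainder = value at the root: -4*(-6)^4 - 5*(-6)^3 - 9*(-6)^2 - 7*(-6)^1 + 3 = (-5184) + (1080) + (-324) + (42) + (3) = -4383; answer -4383
Stage 3: W2 = -4383; w = 6; total draws C(14,4) = 1001; complement C(8,4) = 70; favorable 1001 - 70 = 931; P = 133/143; answer 133/143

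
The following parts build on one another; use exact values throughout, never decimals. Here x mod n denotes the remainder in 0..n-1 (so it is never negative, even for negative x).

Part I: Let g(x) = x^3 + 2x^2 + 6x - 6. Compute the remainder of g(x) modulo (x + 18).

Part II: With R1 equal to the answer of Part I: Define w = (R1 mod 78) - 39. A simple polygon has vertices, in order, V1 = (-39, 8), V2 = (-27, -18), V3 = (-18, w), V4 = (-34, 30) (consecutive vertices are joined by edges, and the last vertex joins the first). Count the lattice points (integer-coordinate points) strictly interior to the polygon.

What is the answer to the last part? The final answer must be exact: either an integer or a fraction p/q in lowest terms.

Part I: remainder = value at the root: 1*(-18)^3 + 2*(-18)^2 + 6*(-18)^1 - 6 = (-5832) + (648) + (-108) + (-6) = -5298; answer -5298
Part II: R1 = -5298; w = -33; cross terms: (-39*-18 - -27*8)=918, (-27*-33 - -18*-18)=567, (-18*30 - -34*-33)=-1662, (-34*8 - -39*30)=898; twice the area = |721| = 721; area = 721/2; boundary points = 2 + 3 + 1 + 1 = 7; strictly interior points = area - boundary/2 + 1 = 358; answer 358

358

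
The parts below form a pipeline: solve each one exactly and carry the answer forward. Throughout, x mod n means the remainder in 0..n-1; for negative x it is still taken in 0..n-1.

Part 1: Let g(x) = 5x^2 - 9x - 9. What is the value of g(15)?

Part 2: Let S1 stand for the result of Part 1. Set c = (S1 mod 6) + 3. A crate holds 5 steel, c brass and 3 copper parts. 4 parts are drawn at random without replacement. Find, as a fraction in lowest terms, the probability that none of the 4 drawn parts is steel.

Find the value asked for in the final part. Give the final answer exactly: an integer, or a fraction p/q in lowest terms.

Part 1: 5*(15)^2 - 9*(15)^1 - 9 = (1125) + (-135) + (-9) = 981; answer 981
Part 2: S1 = 981; c = 6; total draws C(14,4) = 1001; favorable C(9,4) = 126; P = 18/143; answer 18/143

18/143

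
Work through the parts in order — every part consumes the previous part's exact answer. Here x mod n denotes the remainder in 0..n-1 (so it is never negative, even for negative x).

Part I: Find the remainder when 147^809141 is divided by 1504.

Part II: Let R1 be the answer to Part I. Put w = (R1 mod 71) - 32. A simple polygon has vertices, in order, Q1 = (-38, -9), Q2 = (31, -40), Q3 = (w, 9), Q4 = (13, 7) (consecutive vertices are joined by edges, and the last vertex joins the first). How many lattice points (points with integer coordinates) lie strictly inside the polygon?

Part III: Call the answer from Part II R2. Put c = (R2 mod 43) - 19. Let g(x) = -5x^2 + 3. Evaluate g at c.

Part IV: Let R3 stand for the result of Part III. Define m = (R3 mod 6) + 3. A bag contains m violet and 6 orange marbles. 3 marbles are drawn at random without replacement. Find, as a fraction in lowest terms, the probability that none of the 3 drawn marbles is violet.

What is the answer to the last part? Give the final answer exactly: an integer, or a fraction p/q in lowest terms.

10/143

Part I: squarings mod 1504: 147^1=147, 147^2=553, 147^4=497, 147^8=353, 147^16=1281, 147^32=97, 147^64=385, 147^128=833, 147^256=545, 147^512=737, 147^1024=225, 147^2048=993, 147^4096=929, 147^8192=1249, 147^16384=353, 147^32768=1281, 147^65536=97, 147^131072=385, 147^262144=833, 147^524288=545; 147^809141 = 147^1 * 147^4 * 147^16 * 147^32 * 147^128 * 147^2048 * 147^4096 * 147^16384 * 147^262144 * 147^524288 = 899 (mod 1504); answer 899
Part II: R1 = 899; w = 15; cross terms: (-38*-40 - 31*-9)=1799, (31*9 - 15*-40)=879, (15*7 - 13*9)=-12, (13*-9 - -38*7)=149; twice the area = |2815| = 2815; area = 2815/2; boundary points = 1 + 1 + 2 + 1 = 5; strictly interior points = area - boundary/2 + 1 = 1406; answer 1406
Part III: R2 = 1406; c = 11; -5*(11)^2 + 3 = (-605) + (3) = -602; answer -602
Part IV: R3 = -602; m = 7; total draws C(13,3) = 286; favorable C(6,3) = 20; P = 10/143; answer 10/143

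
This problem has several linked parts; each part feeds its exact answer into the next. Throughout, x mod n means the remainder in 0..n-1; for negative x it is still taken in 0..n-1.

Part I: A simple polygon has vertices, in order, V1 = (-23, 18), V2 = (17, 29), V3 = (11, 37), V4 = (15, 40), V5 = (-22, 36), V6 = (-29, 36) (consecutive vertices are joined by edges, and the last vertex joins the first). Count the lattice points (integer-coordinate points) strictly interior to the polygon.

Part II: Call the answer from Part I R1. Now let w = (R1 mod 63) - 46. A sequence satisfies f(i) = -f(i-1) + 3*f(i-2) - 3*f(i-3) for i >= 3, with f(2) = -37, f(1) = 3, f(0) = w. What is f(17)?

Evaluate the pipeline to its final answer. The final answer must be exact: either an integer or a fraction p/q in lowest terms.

61541011

Part I: cross terms: (-23*29 - 17*18)=-973, (17*37 - 11*29)=310, (11*40 - 15*37)=-115, (15*36 - -22*40)=1420, (-22*36 - -29*36)=252, (-29*18 - -23*36)=306; twice the area = |1200| = 1200; area = 600; boundary points = 1 + 2 + 1 + 1 + 7 + 6 = 18; strictly interior points = area - boundary/2 + 1 = 592; answer 592
Part II: R1 = 592; w = -21; f(3) = -1*(-37) + 3*(3) - 3*(-21) = 109; iterating: f(3)=109, f(4)=-229, f(5)=667, f(6)=-1681, f(7)=4369, f(8)=-11413, f(9)=29563, f(10)=-76909, f(11)=199837, f(12)=-519253, f(13)=1349491, f(14)=-3506761, f(15)=9112993, f(16)=-23681749, f(17)=61541011; answer 61541011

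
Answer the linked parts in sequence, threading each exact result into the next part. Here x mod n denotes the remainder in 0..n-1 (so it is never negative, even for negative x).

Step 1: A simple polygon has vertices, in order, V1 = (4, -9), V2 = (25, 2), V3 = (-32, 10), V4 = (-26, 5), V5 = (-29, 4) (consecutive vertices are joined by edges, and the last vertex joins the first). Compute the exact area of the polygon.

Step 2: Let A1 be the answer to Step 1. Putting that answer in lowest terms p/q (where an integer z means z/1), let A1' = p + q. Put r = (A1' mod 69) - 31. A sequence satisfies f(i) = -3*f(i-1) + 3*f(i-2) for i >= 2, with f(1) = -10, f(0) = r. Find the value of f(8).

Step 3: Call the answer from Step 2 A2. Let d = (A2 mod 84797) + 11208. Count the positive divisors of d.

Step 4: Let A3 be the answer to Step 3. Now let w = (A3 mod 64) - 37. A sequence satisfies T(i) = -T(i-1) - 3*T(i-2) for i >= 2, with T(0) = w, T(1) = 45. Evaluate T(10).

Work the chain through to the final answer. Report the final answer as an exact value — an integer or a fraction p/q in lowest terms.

-7833

Step 1: cross terms: (4*2 - 25*-9)=233, (25*10 - -32*2)=314, (-32*5 - -26*10)=100, (-26*4 - -29*5)=41, (-29*-9 - 4*4)=245; twice the area = |933| = 933; area = 933/2; answer 933/2
Step 2: A1 = 933/2; threaded value p + q = 935; r = 7; f(2) = -3*(-10) + 3*(7) = 51; iterating: f(2)=51, f(3)=-183, f(4)=702, f(5)=-2655, f(6)=10071, f(7)=-38178, f(8)=144747; answer 144747
Step 3: A2 = 144747; d = 71158; 71158 = 2 * 47 * 757; number of divisors = (1+1) * (1+1) * (1+1) = 8; answer 8
Step 4: A3 = 8; w = -29; T(2) = -1*(45) - 3*(-29) = 42; iterating: T(2)=42, T(3)=-177, T(4)=51, T(5)=480, T(6)=-633, T(7)=-807, T(8)=2706, T(9)=-285, T(10)=-7833; answer -7833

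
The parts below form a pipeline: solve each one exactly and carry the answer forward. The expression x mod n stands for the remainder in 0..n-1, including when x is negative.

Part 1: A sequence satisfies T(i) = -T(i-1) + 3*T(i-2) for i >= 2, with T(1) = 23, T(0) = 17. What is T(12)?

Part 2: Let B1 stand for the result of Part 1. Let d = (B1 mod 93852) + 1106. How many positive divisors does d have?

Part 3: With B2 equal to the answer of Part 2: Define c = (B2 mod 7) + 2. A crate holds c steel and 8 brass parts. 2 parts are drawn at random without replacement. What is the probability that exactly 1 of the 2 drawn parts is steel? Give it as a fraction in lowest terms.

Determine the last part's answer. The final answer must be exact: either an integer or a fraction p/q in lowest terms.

8/15

Part 1: T(2) = -1*(23) + 3*(17) = 28; iterating: T(2)=28, T(3)=41, T(4)=43, T(5)=80, T(6)=49, T(7)=191, T(8)=-44, T(9)=617, T(10)=-749, T(11)=2600, T(12)=-4847; answer -4847
Part 2: B1 = -4847; d = 90111; 90111 = 3 * 7^2 * 613; number of divisors = (1+1) * (2+1) * (1+1) = 12; answer 12
Part 3: B2 = 12; c = 7; total draws C(15,2) = 105; favorable C(7,1)*C(8,1) = 56; P = 8/15; answer 8/15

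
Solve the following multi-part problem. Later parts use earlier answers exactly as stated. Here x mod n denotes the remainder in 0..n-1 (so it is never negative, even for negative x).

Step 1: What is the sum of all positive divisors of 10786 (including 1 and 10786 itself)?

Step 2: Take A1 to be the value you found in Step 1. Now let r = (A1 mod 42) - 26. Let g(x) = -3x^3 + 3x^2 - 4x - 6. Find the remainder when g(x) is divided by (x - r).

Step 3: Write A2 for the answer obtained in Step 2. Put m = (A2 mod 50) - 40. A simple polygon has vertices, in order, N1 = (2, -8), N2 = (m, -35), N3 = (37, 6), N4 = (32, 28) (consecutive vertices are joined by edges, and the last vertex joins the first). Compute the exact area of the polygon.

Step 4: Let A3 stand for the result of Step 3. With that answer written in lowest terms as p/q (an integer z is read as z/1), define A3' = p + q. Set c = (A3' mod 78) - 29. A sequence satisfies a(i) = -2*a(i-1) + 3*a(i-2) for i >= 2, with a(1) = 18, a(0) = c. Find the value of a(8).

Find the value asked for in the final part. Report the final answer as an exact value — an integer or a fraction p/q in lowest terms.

45966

Step 1: 10786 = 2 * 5393; sigma = (1 + 2) * (1 + 5393) = 3 * 5394 = 16182; answer 16182
Step 2: A1 = 16182; r = -14; remainder = value at the root: -3*(-14)^3 + 3*(-14)^2 - 4*(-14)^1 - 6 = (8232) + (588) + (56) + (-6) = 8870; answer 8870
Step 3: A2 = 8870; m = -20; cross terms: (2*-35 - -20*-8)=-230, (-20*6 - 37*-35)=1175, (37*28 - 32*6)=844, (32*-8 - 2*28)=-312; twice the area = |1477| = 1477; area = 1477/2; answer 1477/2
Step 4: A3 = 1477/2; threaded value p + q = 1479; c = 46; a(2) = -2*(18) + 3*(46) = 102; iterating: a(2)=102, a(3)=-150, a(4)=606, a(5)=-1662, a(6)=5142, a(7)=-15270, a(8)=45966; answer 45966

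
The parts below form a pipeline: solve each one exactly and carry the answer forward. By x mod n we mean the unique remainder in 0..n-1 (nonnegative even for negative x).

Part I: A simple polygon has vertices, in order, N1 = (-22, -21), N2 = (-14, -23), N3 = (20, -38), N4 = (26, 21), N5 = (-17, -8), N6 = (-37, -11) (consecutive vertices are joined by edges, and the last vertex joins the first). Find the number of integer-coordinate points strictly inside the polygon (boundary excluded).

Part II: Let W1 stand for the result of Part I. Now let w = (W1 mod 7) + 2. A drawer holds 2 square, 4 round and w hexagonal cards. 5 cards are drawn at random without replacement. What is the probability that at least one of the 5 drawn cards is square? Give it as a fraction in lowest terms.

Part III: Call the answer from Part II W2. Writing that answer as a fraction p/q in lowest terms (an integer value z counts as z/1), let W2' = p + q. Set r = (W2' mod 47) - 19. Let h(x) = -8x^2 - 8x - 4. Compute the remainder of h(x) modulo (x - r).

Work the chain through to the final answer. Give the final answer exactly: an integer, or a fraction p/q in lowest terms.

-1252

Part I: cross terms: (-22*-23 - -14*-21)=212, (-14*-38 - 20*-23)=992, (20*21 - 26*-38)=1408, (26*-8 - -17*21)=149, (-17*-11 - -37*-8)=-109, (-37*-21 - -22*-11)=535; twice the area = |3187| = 3187; area = 3187/2; boundary points = 2 + 1 + 1 + 1 + 1 + 5 = 11; strictly interior points = area - boundary/2 + 1 = 1589; answer 1589
Part II: W1 = 1589; w = 2; total draws C(8,5) = 56; complement C(6,5) = 6; favorable 56 - 6 = 50; P = 25/28; answer 25/28
Part III: W2 = 25/28; threaded value p + q = 53; r = -13; remainder = value at the root: -8*(-13)^2 - 8*(-13)^1 - 4 = (-1352) + (104) + (-4) = -1252; answer -1252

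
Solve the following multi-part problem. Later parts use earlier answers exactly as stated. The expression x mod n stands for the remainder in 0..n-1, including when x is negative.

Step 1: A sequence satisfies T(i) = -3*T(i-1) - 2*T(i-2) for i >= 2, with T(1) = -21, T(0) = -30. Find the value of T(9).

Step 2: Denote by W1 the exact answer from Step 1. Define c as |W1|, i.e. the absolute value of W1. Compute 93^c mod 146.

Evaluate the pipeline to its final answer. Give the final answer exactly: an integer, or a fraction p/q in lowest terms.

103

Step 1: T(2) = -3*(-21) - 2*(-30) = 123; iterating: T(2)=123, T(3)=-327, T(4)=735, T(5)=-1551, T(6)=3183, T(7)=-6447, T(8)=12975, T(9)=-26031; answer -26031
Step 2: W1 = -26031; c = 26031; squarings mod 146: 93^1=93, 93^2=35, 93^4=57, 93^8=37, 93^16=55, 93^32=105, 93^64=75, 93^128=77, 93^256=89, 93^512=37, 93^1024=55, 93^2048=105, 93^4096=75, 93^8192=77, 93^16384=89; 93^26031 = 93^1 * 93^2 * 93^4 * 93^8 * 93^32 * 93^128 * 93^256 * 93^1024 * 93^8192 * 93^16384 = 103 (mod 146); answer 103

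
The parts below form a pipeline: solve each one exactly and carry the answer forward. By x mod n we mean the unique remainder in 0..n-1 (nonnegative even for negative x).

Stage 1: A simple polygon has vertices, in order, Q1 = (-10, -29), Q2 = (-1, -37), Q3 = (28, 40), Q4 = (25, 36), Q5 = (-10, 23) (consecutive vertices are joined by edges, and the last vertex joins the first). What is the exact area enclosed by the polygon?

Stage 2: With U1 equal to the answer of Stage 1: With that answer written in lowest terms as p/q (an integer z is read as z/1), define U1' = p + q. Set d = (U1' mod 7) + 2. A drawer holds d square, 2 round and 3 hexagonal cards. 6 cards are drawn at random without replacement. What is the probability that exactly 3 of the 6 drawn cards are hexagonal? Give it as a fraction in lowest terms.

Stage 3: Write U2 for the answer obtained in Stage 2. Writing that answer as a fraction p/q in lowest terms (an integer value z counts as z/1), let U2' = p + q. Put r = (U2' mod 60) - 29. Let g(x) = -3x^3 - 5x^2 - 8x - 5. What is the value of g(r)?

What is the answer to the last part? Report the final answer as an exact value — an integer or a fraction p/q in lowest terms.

2575

Stage 1: cross terms: (-10*-37 - -1*-29)=341, (-1*40 - 28*-37)=996, (28*36 - 25*40)=8, (25*23 - -10*36)=935, (-10*-29 - -10*23)=520; twice the area = |2800| = 2800; area = 1400; answer 1400
Stage 2: U1 = 1400; threaded value p + q = 1401; d = 3; total draws C(8,6) = 28; favorable C(3,3)*C(5,3) = 10; P = 5/14; answer 5/14
Stage 3: U2 = 5/14; threaded value p + q = 19; r = -10; -3*(-10)^3 - 5*(-10)^2 - 8*(-10)^1 - 5 = (3000) + (-500) + (80) + (-5) = 2575; answer 2575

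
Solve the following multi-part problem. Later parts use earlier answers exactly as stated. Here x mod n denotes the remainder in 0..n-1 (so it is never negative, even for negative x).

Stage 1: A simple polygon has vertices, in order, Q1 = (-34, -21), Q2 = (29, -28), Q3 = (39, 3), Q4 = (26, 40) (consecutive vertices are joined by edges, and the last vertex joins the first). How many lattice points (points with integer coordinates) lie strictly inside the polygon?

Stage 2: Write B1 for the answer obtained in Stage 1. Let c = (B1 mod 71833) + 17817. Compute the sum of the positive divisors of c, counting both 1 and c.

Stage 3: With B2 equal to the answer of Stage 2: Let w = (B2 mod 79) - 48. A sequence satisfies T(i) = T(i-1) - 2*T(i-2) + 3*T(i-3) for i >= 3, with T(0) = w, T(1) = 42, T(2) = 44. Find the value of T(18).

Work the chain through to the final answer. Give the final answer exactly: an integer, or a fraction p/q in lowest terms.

Stage 1: cross terms: (-34*-28 - 29*-21)=1561, (29*3 - 39*-28)=1179, (39*40 - 26*3)=1482, (26*-21 - -34*40)=814; twice the area = |5036| = 5036; area = 2518; boundary points = 7 + 1 + 1 + 1 = 10; strictly interior points = area - boundary/2 + 1 = 2514; answer 2514
Stage 2: B1 = 2514; c = 20331; 20331 = 3^4 * 251; sigma = (1 + 3 + 9 + 27 + 81) * (1 + 251) = 121 * 252 = 30492; answer 30492
Stage 3: B2 = 30492; w = 29; T(3) = 1*(44) - 2*(42) + 3*(29) = 47; iterating: T(3)=47, T(4)=85, T(5)=123, T(6)=94, T(7)=103, T(8)=284, T(9)=360, T(10)=101, T(11)=233, T(12)=1111, T(13)=948, T(14)=-575, T(15)=862, T(16)=4856, T(17)=1407, T(18)=-5719; answer -5719

-5719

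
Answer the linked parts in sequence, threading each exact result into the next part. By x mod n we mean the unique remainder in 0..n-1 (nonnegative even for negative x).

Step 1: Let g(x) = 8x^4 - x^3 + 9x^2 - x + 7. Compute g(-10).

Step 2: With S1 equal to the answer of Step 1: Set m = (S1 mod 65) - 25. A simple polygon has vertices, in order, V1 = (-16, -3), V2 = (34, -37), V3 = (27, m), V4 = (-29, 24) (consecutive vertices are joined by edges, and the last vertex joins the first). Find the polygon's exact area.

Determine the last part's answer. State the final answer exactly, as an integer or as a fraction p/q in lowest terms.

Step 1: 8*(-10)^4 - 1*(-10)^3 + 9*(-10)^2 - 1*(-10)^1 + 7 = (80000) + (1000) + (900) + (10) + (7) = 81917; answer 81917
Step 2: S1 = 81917; m = -8; cross terms: (-16*-37 - 34*-3)=694, (34*-8 - 27*-37)=727, (27*24 - -29*-8)=416, (-29*-3 - -16*24)=471; twice the area = |2308| = 2308; area = 1154; answer 1154

1154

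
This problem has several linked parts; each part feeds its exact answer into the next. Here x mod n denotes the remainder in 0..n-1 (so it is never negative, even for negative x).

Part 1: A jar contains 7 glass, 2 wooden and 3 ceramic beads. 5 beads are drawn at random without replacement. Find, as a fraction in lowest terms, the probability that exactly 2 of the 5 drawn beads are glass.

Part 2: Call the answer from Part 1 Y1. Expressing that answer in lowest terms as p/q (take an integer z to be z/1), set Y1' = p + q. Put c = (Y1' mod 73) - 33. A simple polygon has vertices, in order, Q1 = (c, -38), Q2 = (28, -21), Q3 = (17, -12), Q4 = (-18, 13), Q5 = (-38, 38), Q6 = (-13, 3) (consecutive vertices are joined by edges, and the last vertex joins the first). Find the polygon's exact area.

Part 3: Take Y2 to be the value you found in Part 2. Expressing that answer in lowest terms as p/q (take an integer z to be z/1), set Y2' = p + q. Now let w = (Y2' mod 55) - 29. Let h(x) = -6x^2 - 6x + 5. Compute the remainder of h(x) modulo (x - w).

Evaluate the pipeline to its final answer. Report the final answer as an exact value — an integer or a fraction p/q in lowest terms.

-1087

Part 1: total draws C(12,5) = 792; favorable C(7,2)*C(5,3) = 210; P = 35/132; answer 35/132
Part 2: Y1 = 35/132; threaded value p + q = 167; c = -12; cross terms: (-12*-21 - 28*-38)=1316, (28*-12 - 17*-21)=21, (17*13 - -18*-12)=5, (-18*38 - -38*13)=-190, (-38*3 - -13*38)=380, (-13*-38 - -12*3)=530; twice the area = |2062| = 2062; area = 1031; answer 1031
Part 3: Y2 = 1031; threaded value p + q = 1032; w = 13; remainder = value at the root: -6*(13)^2 - 6*(13)^1 + 5 = (-1014) + (-78) + (5) = -1087; answer -1087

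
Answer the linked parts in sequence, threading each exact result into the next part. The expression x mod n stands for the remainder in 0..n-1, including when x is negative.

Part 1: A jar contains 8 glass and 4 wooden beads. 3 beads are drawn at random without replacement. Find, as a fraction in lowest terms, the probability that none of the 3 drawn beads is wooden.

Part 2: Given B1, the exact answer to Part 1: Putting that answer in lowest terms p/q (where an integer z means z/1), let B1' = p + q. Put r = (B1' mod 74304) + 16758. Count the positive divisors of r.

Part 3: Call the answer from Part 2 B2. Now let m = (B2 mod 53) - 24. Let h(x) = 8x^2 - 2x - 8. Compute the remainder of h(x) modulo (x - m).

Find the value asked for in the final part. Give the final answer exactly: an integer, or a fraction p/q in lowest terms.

Part 1: total draws C(12,3) = 220; favorable C(8,3) = 56; P = 14/55; answer 14/55
Part 2: B1 = 14/55; threaded value p + q = 69; r = 16827; 16827 = 3 * 71 * 79; number of divisors = (1+1) * (1+1) * (1+1) = 8; answer 8
Part 3: B2 = 8; m = -16; remainder = value at the root: 8*(-16)^2 - 2*(-16)^1 - 8 = (2048) + (32) + (-8) = 2072; answer 2072

2072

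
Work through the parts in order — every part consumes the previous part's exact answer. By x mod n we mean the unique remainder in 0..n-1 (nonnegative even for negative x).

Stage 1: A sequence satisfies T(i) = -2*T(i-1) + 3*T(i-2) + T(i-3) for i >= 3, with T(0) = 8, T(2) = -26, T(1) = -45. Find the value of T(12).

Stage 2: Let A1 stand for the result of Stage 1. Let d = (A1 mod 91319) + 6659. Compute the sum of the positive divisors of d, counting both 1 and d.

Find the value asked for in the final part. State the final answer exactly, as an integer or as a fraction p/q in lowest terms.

179712

Stage 1: T(3) = -2*(-26) + 3*(-45) + 1*(8) = -75; iterating: T(3)=-75, T(4)=27, T(5)=-305, T(6)=616, T(7)=-2120, T(8)=5783, T(9)=-17310, T(10)=49849, T(11)=-145845, T(12)=423927; answer 423927
Stage 2: A1 = 423927; d = 65310; 65310 = 2 * 3 * 5 * 7 * 311; sigma = (1 + 2) * (1 + 3) * (1 + 5) * (1 + 7) * (1 + 311) = 3 * 4 * 6 * 8 * 312 = 179712; answer 179712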